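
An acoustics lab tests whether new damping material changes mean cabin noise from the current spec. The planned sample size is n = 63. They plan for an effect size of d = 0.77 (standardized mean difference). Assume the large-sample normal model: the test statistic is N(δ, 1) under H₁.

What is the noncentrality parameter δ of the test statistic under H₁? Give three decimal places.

δ ≈ 6.112

δ = d·√n = 0.77 × √63 = 6.1117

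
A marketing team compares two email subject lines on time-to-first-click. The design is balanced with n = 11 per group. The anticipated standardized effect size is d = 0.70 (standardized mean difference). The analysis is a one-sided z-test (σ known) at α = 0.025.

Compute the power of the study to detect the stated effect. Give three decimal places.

Noncentrality parameter: δ = d·√(n/2) = 0.70 × √(11/2) = 1.6416
One-sided α = 0.025 → critical value z_{0.025} = 1.960.
Power = P(Z > 1.960 − δ) = Φ(-0.318) = 0.3751.

Power ≈ 0.375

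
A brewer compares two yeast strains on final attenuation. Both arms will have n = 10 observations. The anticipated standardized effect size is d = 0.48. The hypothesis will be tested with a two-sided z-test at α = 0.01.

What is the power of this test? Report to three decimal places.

Noncentrality parameter: δ = d·√(n/2) = 0.48 × √(10/2) = 1.0733
Critical value for a two-sided test at α = 0.01: z_{α/2} = 2.576.
Power = Φ(δ − 2.576) + Φ(−δ − 2.576) = Φ(-1.503) + Φ(-3.649) = 0.0665 + 0.0001 = 0.0666.

Power ≈ 0.067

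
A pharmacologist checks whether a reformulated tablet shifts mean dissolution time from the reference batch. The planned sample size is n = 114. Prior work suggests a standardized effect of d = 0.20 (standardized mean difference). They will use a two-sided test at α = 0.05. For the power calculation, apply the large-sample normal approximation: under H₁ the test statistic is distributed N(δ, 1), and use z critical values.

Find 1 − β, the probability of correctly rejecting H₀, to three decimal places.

Power ≈ 0.570

Noncentrality parameter: δ = d·√n = 0.20 × √114 = 2.1354
Two-sided α = 0.05 → critical value z_{0.025} = 1.960.
Power = Φ(δ − 1.960) + Φ(−δ − 1.960) = Φ(0.175) + Φ(-4.095) = 0.5696 + 0.0000 = 0.5697.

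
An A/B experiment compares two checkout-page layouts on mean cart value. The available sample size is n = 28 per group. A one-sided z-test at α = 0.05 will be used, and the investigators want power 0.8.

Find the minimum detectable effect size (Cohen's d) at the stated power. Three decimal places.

d ≈ 0.665

Need Φ(δ − 1.645) = 0.8, so δ = 1.645 + 0.842 = 2.486.
δ = d·√(n/2) ⇒ d = δ/√(n/2) = 2.486/√(28/2) = 0.6645.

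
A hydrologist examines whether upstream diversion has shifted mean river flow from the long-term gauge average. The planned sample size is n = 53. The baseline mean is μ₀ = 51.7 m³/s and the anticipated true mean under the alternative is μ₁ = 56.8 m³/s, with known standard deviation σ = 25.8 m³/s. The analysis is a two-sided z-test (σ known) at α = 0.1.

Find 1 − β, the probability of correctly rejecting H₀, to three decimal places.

Power ≈ 0.420

Standardized effect: d = |μ₁ − μ₀| / σ = |56.8 − 51.7| / 25.8 = 0.1977
Noncentrality parameter: δ = d·√n = 0.1977 × √53 = 1.4391
Two-sided α = 0.1 → critical value z_{0.05} = 1.645.
Power = Φ(δ − 1.645) + Φ(−δ − 1.645) = Φ(-0.206) + Φ(-3.084) = 0.4185 + 0.0010 = 0.4195.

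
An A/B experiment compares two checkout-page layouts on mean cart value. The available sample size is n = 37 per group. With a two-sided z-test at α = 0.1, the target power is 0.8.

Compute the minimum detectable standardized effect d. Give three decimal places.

d ≈ 0.578

Need Φ(δ − 1.645) = 0.8, so δ = 1.645 + 0.842 = 2.486.
(Lower-tail contribution to power is negligible for δ > 0.)
δ = d·√(n/2) ⇒ d = δ/√(n/2) = 2.486/√(37/2) = 0.5781.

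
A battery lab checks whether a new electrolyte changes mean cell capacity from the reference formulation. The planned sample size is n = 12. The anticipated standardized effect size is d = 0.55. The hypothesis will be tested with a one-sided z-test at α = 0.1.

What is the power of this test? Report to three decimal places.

Noncentrality parameter: δ = d·√n = 0.55 × √12 = 1.9053
Critical value for a one-sided test at α = 0.1: z_α = 1.282.
Power = Φ(δ − 1.282) = Φ(0.624) = 0.7336.

Power ≈ 0.734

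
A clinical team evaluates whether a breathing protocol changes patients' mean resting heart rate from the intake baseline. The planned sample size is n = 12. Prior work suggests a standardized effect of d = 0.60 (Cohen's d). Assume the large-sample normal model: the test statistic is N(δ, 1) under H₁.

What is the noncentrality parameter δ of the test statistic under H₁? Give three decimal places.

The noncentrality parameter scales effect size by the design's sample-size factor: δ = d·√n = 0.60 × √12 = 2.0785

δ ≈ 2.078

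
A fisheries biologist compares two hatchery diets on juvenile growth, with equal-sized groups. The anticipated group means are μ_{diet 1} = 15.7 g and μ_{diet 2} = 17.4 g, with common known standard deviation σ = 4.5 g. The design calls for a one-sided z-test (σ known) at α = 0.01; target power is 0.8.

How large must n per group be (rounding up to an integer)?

n = 141 per group

Standardized effect: d = |μ_{diet 1} − μ_{diet 2}| / σ = |15.7 − 17.4| / 4.5 = 0.3778
For power 0.8 need Φ(δ − z_{0.01}) = 0.8, so δ = z_{0.01} + z_{0.20} = 2.326 + 0.842 = 3.168.
δ = d·√(n/2) ⇒ n = 2(δ/d)² = 2 × (3.168 / 0.3778)² = 140.64.
Rounding up, n = 141 per group.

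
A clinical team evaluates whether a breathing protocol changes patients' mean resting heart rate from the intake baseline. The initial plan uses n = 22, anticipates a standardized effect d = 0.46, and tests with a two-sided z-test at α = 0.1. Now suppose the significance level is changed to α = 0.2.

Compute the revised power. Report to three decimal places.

Power ≈ 0.810

δ = d·√n = 0.46 × √22 = 2.1576 (unchanged). New critical value: z_{0.1} = 1.282.
Revised power = Φ(δ − 1.282) + Φ(−δ − 1.282) = Φ(0.876) + Φ(-3.439) = 0.8095 + 0.0003 = 0.8098.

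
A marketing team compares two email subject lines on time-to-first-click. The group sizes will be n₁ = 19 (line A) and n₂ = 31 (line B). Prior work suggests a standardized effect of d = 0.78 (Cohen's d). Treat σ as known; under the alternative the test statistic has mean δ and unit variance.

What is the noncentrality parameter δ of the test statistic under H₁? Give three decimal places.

The noncentrality parameter scales effect size by the design's sample-size factor: δ = d / √(1/n₁ + 1/n₂) = 0.78 / √(1/19 + 1/31) = 2.6771

δ ≈ 2.677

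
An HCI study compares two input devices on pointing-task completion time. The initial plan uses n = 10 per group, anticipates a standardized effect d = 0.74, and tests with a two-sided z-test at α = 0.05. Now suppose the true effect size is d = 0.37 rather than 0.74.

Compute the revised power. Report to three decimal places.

With d = 0.37: δ = d·√(n/2) = 0.37 × √(10/2) = 0.8273. Critical value z_{0.025} = 1.960.
Revised power = Φ(δ − 1.960) + Φ(−δ − 1.960) = Φ(-1.133) + Φ(-2.787) = 0.1287 + 0.0027 = 0.1313.

Power ≈ 0.131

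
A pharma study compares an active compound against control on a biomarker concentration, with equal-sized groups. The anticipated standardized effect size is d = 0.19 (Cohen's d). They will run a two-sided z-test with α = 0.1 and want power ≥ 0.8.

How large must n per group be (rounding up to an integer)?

For power 0.8 need Φ(δ − z_{0.05}) = 0.8, so δ = z_{0.05} + z_{0.20} = 1.645 + 0.842 = 2.486.
(The Φ(−δ − z_{α/2}) term is vanishingly small for δ > 0 and is dropped in the standard sample-size formula.)
δ = d·√(n/2) ⇒ n = 2(δ/d)² = 2 × (2.486 / 0.19)² = 342.52.
Round up to the next whole unit.

n = 343 per group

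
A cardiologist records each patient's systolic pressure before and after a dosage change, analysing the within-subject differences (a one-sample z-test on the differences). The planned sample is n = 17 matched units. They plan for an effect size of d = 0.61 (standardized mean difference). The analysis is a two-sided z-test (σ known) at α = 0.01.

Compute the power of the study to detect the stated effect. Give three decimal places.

Power ≈ 0.476

Noncentrality parameter: δ = d·√n = 0.61 × √17 = 2.5151
Critical value for a two-sided test at α = 0.01: z_{α/2} = 2.576.
Power = Φ(δ − 2.576) + Φ(−δ − 2.576) = Φ(-0.061) + Φ(-5.091) = 0.4758 + 0.0000 = 0.4758.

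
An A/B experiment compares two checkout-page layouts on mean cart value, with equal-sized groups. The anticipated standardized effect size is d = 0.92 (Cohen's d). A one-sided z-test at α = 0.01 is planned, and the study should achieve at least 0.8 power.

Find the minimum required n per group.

Set Φ(δ − 2.326) = 0.8; then δ − 2.326 = Φ⁻¹(0.8) = 0.842, giving δ = 3.168.
δ = d·√(n/2) ⇒ n = 2(δ/d)² = 2 × (3.168 / 0.92)² = 23.71.
Rounding up, n = 24 per group.

n = 24 per group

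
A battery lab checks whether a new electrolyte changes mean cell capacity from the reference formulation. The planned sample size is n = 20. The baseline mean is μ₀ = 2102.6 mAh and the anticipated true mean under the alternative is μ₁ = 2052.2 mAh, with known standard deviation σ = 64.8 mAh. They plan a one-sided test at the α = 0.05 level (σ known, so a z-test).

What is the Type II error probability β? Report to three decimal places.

Standardized effect: d = |μ₁ − μ₀| / σ = |2052.2 − 2102.6| / 64.8 = 0.7778
Noncentrality parameter: δ = d·√n = 0.7778 × √20 = 3.4783
Critical value for a one-sided test at α = 0.05: z_α = 1.645.
Power = Φ(δ − 1.645) = Φ(1.833) = 0.9666.
Type II error: β = 1 − power = 1 − 0.9666 = 0.0334.

β ≈ 0.033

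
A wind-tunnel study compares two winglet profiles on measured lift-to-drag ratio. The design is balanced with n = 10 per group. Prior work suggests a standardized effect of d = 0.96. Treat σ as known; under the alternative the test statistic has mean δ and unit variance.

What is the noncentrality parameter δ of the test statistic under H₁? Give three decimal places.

δ ≈ 2.147

δ = d·√(n/2) = 0.96 × √(10/2) = 2.1466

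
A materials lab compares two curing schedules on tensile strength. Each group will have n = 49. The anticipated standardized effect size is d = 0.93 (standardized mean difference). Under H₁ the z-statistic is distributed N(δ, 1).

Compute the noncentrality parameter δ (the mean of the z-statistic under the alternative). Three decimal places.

δ = d·√(n/2) = 0.93 × √(49/2) = 4.6033

δ ≈ 4.603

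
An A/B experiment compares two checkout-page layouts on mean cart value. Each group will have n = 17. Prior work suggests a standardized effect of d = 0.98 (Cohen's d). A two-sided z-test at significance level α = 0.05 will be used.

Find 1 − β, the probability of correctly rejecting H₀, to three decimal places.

Power ≈ 0.815

Noncentrality parameter: δ = d·√(n/2) = 0.98 × √(17/2) = 2.8572
Critical value for a two-sided test at α = 0.05: z_{α/2} = 1.960.
Power = Φ(δ − 1.960) + Φ(−δ − 1.960) = Φ(0.897) + Φ(-4.817) = 0.8152 + 0.0000 = 0.8152.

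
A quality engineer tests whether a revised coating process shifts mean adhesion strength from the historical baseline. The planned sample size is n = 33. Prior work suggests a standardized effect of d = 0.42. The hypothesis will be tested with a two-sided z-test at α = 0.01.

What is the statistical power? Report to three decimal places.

Power ≈ 0.435

Noncentrality parameter: δ = d·√n = 0.42 × √33 = 2.4127
Two-sided α = 0.01 → critical value z_{0.005} = 2.576.
Power = Φ(δ − 2.576) + Φ(−δ − 2.576) = Φ(-0.163) + Φ(-4.989) = 0.4352 + 0.0000 = 0.4352.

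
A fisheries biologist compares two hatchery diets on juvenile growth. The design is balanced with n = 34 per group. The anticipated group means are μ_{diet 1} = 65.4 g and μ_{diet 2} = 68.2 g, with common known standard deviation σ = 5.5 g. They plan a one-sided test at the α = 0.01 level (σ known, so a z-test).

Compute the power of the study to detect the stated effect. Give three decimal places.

Power ≈ 0.410

Standardized effect: d = |μ_{diet 1} − μ_{diet 2}| / σ = |65.4 − 68.2| / 5.5 = 0.5091
Noncentrality parameter: δ = d·√(n/2) = 0.5091 × √(34/2) = 2.0990
One-sided α = 0.01 → critical value z_{0.01} = 2.326.
Power = Φ(δ − 2.326) = Φ(-0.227) = 0.4101.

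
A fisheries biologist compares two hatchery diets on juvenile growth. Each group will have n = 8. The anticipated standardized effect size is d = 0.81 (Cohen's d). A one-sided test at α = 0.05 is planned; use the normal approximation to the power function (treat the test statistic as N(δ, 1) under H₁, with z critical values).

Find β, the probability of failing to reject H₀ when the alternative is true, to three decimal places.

β ≈ 0.510

Noncentrality parameter: δ = d·√(n/2) = 0.81 × √(8/2) = 1.6200
Critical value for a one-sided test at α = 0.05: z_α = 1.645.
Power = Φ(δ − 1.645) = Φ(-0.025) = 0.4901.
Type II error: β = 1 − power = 1 − 0.4901 = 0.5099.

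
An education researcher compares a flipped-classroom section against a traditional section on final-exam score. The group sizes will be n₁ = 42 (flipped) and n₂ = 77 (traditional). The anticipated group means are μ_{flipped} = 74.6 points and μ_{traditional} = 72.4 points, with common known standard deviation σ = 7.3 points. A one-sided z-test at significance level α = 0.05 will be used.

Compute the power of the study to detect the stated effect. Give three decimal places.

Standardized effect: d = |μ_{flipped} − μ_{traditional}| / σ = |74.6 − 72.4| / 7.3 = 0.3014
Noncentrality parameter: δ = d / √(1/n₁ + 1/n₂) = 0.3014 / √(1/42 + 1/77) = 1.5711
One-sided α = 0.05 → critical value z_{0.05} = 1.645.
Power = P(Z > 1.645 − δ) = Φ(-0.074) = 0.4706.

Power ≈ 0.471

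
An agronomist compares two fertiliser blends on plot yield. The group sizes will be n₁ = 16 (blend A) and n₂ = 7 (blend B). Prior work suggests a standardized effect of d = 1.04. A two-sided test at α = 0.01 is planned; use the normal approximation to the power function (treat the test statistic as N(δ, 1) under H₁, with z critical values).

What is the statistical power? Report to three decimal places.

Noncentrality parameter: δ = d / √(1/n₁ + 1/n₂) = 1.04 / √(1/16 + 1/7) = 2.2950
Critical value for a two-sided test at α = 0.01: z_{α/2} = 2.576.
Power = Φ(δ − 2.576) + Φ(−δ − 2.576) = Φ(-0.281) + Φ(-4.871) = 0.3894 + 0.0000 = 0.3894.

Power ≈ 0.389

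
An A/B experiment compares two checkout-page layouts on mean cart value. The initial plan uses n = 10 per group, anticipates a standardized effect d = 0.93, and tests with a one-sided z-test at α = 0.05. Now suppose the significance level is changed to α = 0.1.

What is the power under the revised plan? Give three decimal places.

Power ≈ 0.788

δ = d·√(n/2) = 0.93 × √(10/2) = 2.0795 (unchanged). New critical value: z_{0.1} = 1.282.
Revised power = P(Z > 1.282 − δ) = Φ(0.798) = 0.7876.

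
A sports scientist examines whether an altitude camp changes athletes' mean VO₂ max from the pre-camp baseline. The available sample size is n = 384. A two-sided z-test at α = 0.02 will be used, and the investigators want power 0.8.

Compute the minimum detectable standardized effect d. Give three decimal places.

Need Φ(δ − 2.326) = 0.8, so δ = 2.326 + 0.842 = 3.168.
(Lower-tail contribution to power is negligible for δ > 0.)
δ = d·√n ⇒ d = δ/√n = 3.168/√384 = 0.1617.

d ≈ 0.162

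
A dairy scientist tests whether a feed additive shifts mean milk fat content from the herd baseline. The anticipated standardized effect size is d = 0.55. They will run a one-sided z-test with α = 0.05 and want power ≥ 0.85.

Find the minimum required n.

n = 24

For power 0.85 need Φ(δ − z_{0.05}) = 0.85, so δ = z_{0.05} + z_{0.15} = 1.645 + 1.036 = 2.681.
δ = d·√n ⇒ n = (δ/d)² = (2.681 / 0.55)² = 23.77.
Round up to the next whole unit.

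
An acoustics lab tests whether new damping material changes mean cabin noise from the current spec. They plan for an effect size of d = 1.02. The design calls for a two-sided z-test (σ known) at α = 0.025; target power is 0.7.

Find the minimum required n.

n = 8

Set Φ(δ − 2.241) = 0.7; then δ − 2.241 = Φ⁻¹(0.7) = 0.524, giving δ = 2.766.
(Ignoring the negligible lower-tail rejection probability gives the usual closed-form inversion.)
δ = d·√n ⇒ n = (δ/d)² = (2.766 / 1.02)² = 7.35.
Round up to the next whole unit.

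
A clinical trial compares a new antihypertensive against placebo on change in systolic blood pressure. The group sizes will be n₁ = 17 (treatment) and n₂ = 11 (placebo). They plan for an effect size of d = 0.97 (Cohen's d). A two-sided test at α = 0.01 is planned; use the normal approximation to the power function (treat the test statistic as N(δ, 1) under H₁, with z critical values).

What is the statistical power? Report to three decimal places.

Noncentrality parameter: δ = d / √(1/n₁ + 1/n₂) = 0.97 / √(1/17 + 1/11) = 2.5068
Critical value for a two-sided test at α = 0.01: z_{α/2} = 2.576.
Power = Φ(δ − 2.576) + Φ(−δ − 2.576) = Φ(-0.069) + Φ(-5.083) = 0.4725 + 0.0000 = 0.4725.

Power ≈ 0.472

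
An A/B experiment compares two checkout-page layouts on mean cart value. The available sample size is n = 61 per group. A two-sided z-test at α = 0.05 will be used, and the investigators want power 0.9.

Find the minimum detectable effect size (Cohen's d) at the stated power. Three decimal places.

Required noncentrality: δ = z_{0.025} + z_{0.10} = 1.960 + 1.282 = 3.242.
(Lower-tail contribution to power is negligible for δ > 0.)
δ = d·√(n/2) ⇒ d = δ/√(n/2) = 3.242/√(61/2) = 0.5869.

d ≈ 0.587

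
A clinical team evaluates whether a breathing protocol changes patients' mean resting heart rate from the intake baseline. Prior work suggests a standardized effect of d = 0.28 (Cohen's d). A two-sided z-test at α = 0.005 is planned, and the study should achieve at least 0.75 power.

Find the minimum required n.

Set Φ(δ − 2.807) = 0.75; then δ − 2.807 = Φ⁻¹(0.75) = 0.674, giving δ = 3.482.
(Ignoring the negligible lower-tail rejection probability gives the usual closed-form inversion.)
δ = d·√n ⇒ n = (δ/d)² = (3.482 / 0.28)² = 154.60.
Round up to the next whole unit.

n = 155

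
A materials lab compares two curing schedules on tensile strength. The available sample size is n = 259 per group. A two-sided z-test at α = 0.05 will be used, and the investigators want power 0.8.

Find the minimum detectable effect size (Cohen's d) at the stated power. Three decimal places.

Required noncentrality: δ = z_{0.025} + z_{0.20} = 1.960 + 0.842 = 2.802.
(The second rejection-region term Φ(−δ − z_{α/2}) is negligible and dropped.)
δ = d·√(n/2) ⇒ d = δ/√(n/2) = 2.802/√(259/2) = 0.2462.

d ≈ 0.246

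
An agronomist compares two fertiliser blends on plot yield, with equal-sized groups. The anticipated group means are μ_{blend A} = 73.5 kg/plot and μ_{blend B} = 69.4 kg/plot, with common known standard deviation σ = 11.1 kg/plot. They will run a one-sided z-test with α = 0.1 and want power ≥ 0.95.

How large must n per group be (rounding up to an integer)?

Standardized effect: d = |μ_{blend A} − μ_{blend B}| / σ = |73.5 − 69.4| / 11.1 = 0.3694
Set Φ(δ − 1.282) = 0.95; then δ − 1.282 = Φ⁻¹(0.95) = 1.645, giving δ = 2.926.
δ = d·√(n/2) ⇒ n = 2(δ/d)² = 2 × (2.926 / 0.3694)² = 125.54.
Rounding up, n = 126 per group.

n = 126 per group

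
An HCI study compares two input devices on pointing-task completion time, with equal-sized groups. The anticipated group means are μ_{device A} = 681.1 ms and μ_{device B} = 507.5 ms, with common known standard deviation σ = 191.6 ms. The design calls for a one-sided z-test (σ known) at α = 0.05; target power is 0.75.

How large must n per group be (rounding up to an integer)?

n = 14 per group

Standardized effect: d = |μ_{device A} − μ_{device B}| / σ = |681.1 − 507.5| / 191.6 = 0.9061
Set Φ(δ − 1.645) = 0.75; then δ − 1.645 = Φ⁻¹(0.75) = 0.674, giving δ = 2.319.
δ = d·√(n/2) ⇒ n = 2(δ/d)² = 2 × (2.319 / 0.9061)² = 13.11.
Round up to the next whole unit.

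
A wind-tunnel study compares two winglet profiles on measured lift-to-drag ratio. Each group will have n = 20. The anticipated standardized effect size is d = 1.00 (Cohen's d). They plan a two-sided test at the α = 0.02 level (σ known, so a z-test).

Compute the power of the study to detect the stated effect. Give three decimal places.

Power ≈ 0.798

Noncentrality parameter: δ = d·√(n/2) = 1.00 × √(20/2) = 3.1623
Two-sided α = 0.02 → critical value z_{0.01} = 2.326.
Power = Φ(δ − 2.326) + Φ(−δ − 2.326) = Φ(0.836) + Φ(-5.489) = 0.7984 + 0.0000 = 0.7984.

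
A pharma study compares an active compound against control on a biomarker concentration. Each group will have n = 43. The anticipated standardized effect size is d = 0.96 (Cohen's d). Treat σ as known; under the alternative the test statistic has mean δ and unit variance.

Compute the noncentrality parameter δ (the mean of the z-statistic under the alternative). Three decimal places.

δ = d·√(n/2) = 0.96 × √(43/2) = 4.4513

δ ≈ 4.451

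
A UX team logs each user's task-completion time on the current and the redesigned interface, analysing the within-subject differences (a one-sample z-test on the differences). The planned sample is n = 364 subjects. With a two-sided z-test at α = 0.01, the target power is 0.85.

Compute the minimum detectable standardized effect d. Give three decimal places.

Need Φ(δ − 2.576) = 0.85, so δ = 2.576 + 1.036 = 3.612.
(The second rejection-region term Φ(−δ − z_{α/2}) is negligible and dropped.)
δ = d·√n ⇒ d = δ/√n = 3.612/√364 = 0.1893.

d ≈ 0.189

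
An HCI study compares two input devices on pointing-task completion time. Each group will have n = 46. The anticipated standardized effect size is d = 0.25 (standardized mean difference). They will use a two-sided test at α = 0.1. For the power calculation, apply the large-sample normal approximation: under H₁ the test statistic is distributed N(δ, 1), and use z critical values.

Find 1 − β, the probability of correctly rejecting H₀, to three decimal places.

Noncentrality parameter: δ = d·√(n/2) = 0.25 × √(46/2) = 1.1990
Two-sided α = 0.1 → critical value z_{0.05} = 1.645.
Power = Φ(δ − 1.645) + Φ(−δ − 1.645) = Φ(-0.446) + Φ(-2.844) = 0.3278 + 0.0022 = 0.3301.

Power ≈ 0.330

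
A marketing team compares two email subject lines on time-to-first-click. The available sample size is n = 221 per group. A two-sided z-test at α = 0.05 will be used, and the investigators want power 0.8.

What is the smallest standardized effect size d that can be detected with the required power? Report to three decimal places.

d ≈ 0.267

Required noncentrality: δ = z_{0.025} + z_{0.20} = 1.960 + 0.842 = 2.802.
(The second rejection-region term Φ(−δ − z_{α/2}) is negligible and dropped.)
δ = d·√(n/2) ⇒ d = δ/√(n/2) = 2.802/√(221/2) = 0.2665.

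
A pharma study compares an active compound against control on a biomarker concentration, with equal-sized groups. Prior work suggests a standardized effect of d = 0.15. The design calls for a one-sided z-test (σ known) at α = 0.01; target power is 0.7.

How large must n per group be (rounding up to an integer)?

n = 723 per group

For power 0.7 need Φ(δ − z_{0.01}) = 0.7, so δ = z_{0.01} + z_{0.30} = 2.326 + 0.524 = 2.851.
δ = d·√(n/2) ⇒ n = 2(δ/d)² = 2 × (2.851 / 0.15)² = 722.38.
Round up to the next whole unit.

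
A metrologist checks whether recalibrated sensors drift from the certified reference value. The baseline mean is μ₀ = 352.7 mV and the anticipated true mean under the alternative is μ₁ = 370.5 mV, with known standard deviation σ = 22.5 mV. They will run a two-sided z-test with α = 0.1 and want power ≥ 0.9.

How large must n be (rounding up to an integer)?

n = 14

Standardized effect: d = |μ₁ − μ₀| / σ = |370.5 − 352.7| / 22.5 = 0.7911
For power 0.9 need Φ(δ − z_{0.05}) = 0.9, so δ = z_{0.05} + z_{0.10} = 1.645 + 1.282 = 2.926.
(The Φ(−δ − z_{α/2}) term is vanishingly small for δ > 0 and is dropped in the standard sample-size formula.)
δ = d·√n ⇒ n = (δ/d)² = (2.926 / 0.7911)² = 13.68.
Rounding up, n = 14.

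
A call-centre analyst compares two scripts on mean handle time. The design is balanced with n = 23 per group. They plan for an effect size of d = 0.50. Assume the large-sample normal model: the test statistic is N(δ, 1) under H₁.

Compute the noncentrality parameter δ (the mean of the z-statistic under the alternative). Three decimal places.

The noncentrality parameter scales effect size by the design's sample-size factor: δ = d·√(n/2) = 0.50 × √(23/2) = 1.6956

δ ≈ 1.696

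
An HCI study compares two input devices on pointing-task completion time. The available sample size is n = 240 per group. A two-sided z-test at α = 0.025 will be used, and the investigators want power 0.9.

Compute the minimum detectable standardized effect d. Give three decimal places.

d ≈ 0.322

Required noncentrality: δ = z_{0.0125} + z_{0.10} = 2.241 + 1.282 = 3.523.
(The second rejection-region term Φ(−δ − z_{α/2}) is negligible and dropped.)
δ = d·√(n/2) ⇒ d = δ/√(n/2) = 3.523/√(240/2) = 0.3216.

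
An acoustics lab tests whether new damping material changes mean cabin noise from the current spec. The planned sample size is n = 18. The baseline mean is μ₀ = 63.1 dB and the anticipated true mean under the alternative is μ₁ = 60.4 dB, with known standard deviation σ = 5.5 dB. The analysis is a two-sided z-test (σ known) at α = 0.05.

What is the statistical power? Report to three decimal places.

Standardized effect: d = |μ₁ − μ₀| / σ = |60.4 − 63.1| / 5.5 = 0.4909
Noncentrality parameter: δ = d·√n = 0.4909 × √18 = 2.0828
Critical value for a two-sided test at α = 0.05: z_{α/2} = 1.960.
Power = Φ(δ − 1.960) + Φ(−δ − 1.960) = Φ(0.123) + Φ(-4.043) = 0.5489 + 0.0000 = 0.5489.

Power ≈ 0.549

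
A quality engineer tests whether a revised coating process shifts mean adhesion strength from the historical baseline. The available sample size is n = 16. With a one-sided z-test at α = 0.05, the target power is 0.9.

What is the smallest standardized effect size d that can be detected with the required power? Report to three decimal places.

Need Φ(δ − 1.645) = 0.9, so δ = 1.645 + 1.282 = 2.926.
δ = d·√n ⇒ d = δ/√n = 2.926/√16 = 0.7316.

d ≈ 0.732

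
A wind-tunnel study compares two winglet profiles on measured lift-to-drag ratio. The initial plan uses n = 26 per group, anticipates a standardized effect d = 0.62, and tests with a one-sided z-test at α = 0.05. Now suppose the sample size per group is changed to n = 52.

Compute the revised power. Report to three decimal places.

Power ≈ 0.935

With n = 52 per group: δ = d·√(n/2) = 0.62 × √(52/2) = 3.1614. Critical value z_{0.05} = 1.645.
Revised power = P(Z > 1.645 − δ) = Φ(1.517) = 0.9353.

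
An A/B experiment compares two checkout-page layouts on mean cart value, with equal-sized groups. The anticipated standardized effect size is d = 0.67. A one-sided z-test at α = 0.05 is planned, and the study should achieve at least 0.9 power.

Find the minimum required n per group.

For power 0.9 need Φ(δ − z_{0.05}) = 0.9, so δ = z_{0.05} + z_{0.10} = 1.645 + 1.282 = 2.926.
δ = d·√(n/2) ⇒ n = 2(δ/d)² = 2 × (2.926 / 0.67)² = 38.15.
Round up to the next whole unit.

n = 39 per group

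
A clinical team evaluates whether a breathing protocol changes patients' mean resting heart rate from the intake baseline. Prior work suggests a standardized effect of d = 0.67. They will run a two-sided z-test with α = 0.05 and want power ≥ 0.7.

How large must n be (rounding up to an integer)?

For power 0.7 need Φ(δ − z_{0.025}) = 0.7, so δ = z_{0.025} + z_{0.30} = 1.960 + 0.524 = 2.484.
(For δ > 0 the lower-tail rejection region contributes negligibly to power, so the one-term inversion is standard.)
δ = d·√n ⇒ n = (δ/d)² = (2.484 / 0.67)² = 13.75.
Rounding up, n = 14.

n = 14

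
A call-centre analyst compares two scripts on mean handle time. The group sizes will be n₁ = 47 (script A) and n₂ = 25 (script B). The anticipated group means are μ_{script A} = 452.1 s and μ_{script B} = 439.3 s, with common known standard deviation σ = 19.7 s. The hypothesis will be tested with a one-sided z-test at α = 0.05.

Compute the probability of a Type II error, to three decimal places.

β ≈ 0.164

Standardized effect: d = |μ_{script A} − μ_{script B}| / σ = |452.1 − 439.3| / 19.7 = 0.6497
Noncentrality parameter: δ = d / √(1/n₁ + 1/n₂) = 0.6497 / √(1/47 + 1/25) = 2.6248
One-sided α = 0.05 → critical value z_{0.05} = 1.645.
Power = P(Z > 1.645 − δ) = Φ(0.980) = 0.8364.
Type II error: β = 1 − power = 1 − 0.8364 = 0.1636.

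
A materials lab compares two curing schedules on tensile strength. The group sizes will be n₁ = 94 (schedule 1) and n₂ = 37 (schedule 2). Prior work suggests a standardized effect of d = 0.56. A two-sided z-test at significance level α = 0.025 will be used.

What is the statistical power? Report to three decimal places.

Power ≈ 0.740

Noncentrality parameter: δ = d / √(1/n₁ + 1/n₂) = 0.56 / √(1/94 + 1/37) = 2.8855
Two-sided α = 0.025 → critical value z_{0.0125} = 2.241.
Power = Φ(δ − 2.241) + Φ(−δ − 2.241) = Φ(0.644) + Φ(-5.127) = 0.7402 + 0.0000 = 0.7402.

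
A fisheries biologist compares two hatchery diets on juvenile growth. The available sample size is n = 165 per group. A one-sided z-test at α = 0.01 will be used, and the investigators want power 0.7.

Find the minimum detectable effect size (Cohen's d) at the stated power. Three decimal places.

Required noncentrality: δ = z_{0.01} + z_{0.30} = 2.326 + 0.524 = 2.851.
δ = d·√(n/2) ⇒ d = δ/√(n/2) = 2.851/√(165/2) = 0.3139.

d ≈ 0.314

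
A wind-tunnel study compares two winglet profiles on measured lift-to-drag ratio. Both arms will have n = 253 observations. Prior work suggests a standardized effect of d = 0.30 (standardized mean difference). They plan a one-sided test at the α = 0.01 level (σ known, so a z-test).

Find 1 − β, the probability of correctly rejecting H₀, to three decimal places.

Noncentrality parameter: δ = d·√(n/2) = 0.30 × √(253/2) = 3.3742
One-sided α = 0.01 → critical value z_{0.01} = 2.326.
Power = Φ(δ − 2.326) = Φ(1.048) = 0.8526.

Power ≈ 0.853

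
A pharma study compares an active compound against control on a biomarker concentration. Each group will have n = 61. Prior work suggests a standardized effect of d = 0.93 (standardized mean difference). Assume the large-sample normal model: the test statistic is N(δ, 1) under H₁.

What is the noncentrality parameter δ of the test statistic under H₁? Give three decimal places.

δ ≈ 5.136

δ = d·√(n/2) = 0.93 × √(61/2) = 5.1361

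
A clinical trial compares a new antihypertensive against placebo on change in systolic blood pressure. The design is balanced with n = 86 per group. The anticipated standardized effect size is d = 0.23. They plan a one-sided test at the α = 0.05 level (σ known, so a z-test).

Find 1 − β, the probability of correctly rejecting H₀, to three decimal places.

Power ≈ 0.446

Noncentrality parameter: δ = d·√(n/2) = 0.23 × √(86/2) = 1.5082
One-sided α = 0.05 → critical value z_{0.05} = 1.645.
Power = Φ(δ − 1.645) = Φ(-0.137) = 0.4457.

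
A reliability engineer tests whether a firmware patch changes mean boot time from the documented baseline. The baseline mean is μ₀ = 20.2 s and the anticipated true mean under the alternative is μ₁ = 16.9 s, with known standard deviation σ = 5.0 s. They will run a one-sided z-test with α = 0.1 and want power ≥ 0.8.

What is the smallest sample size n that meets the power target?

n = 11

Standardized effect: d = |μ₁ − μ₀| / σ = |16.9 − 20.2| / 5.0 = 0.6600
For power 0.8 need Φ(δ − z_{0.1}) = 0.8, so δ = z_{0.1} + z_{0.20} = 1.282 + 0.842 = 2.123.
δ = d·√n ⇒ n = (δ/d)² = (2.123 / 0.6600)² = 10.35.
Round up to the next whole unit.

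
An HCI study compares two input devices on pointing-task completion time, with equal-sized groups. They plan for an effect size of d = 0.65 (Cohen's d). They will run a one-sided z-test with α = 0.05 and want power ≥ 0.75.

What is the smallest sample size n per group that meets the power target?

n = 26 per group

For power 0.75 need Φ(δ − z_{0.05}) = 0.75, so δ = z_{0.05} + z_{0.25} = 1.645 + 0.674 = 2.319.
δ = d·√(n/2) ⇒ n = 2(δ/d)² = 2 × (2.319 / 0.65)² = 25.46.
Rounding up, n = 26 per group.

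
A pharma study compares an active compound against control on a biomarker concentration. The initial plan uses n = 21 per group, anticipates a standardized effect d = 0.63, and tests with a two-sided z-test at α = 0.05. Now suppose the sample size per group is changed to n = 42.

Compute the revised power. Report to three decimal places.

Power ≈ 0.823

With n = 42 per group: δ = d·√(n/2) = 0.63 × √(42/2) = 2.8870. Critical value z_{0.025} = 1.960.
Revised power = Φ(δ − 1.960) + Φ(−δ − 1.960) = Φ(0.927) + Φ(-4.847) = 0.8231 + 0.0000 = 0.8231.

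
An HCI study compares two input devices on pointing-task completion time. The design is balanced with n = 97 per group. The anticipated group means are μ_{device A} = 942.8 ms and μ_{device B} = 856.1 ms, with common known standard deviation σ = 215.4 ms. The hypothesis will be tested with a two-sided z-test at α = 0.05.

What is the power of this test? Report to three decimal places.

Standardized effect: d = |μ_{device A} − μ_{device B}| / σ = |942.8 − 856.1| / 215.4 = 0.4025
Noncentrality parameter: λ = d·√(n/2) = 0.4025 × √(97/2) = 2.8031
Critical value for a two-sided test at α = 0.05: z_{α/2} = 1.960.
Power = Φ(λ − 1.960) + Φ(−λ − 1.960) = Φ(0.843) + Φ(-4.763) = 0.8004 + 0.0000 = 0.8004.

Power ≈ 0.800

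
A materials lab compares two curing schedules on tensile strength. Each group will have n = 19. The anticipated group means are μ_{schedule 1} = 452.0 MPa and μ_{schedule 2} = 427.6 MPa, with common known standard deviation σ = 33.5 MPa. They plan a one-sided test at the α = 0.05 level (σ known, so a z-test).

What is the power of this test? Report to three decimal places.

Power ≈ 0.726

Standardized effect: d = |μ_{schedule 1} − μ_{schedule 2}| / σ = |452.0 − 427.6| / 33.5 = 0.7284
Noncentrality parameter: δ = d·√(n/2) = 0.7284 × √(19/2) = 2.2450
One-sided α = 0.05 → critical value z_{0.05} = 1.645.
Power = P(Z > 1.645 − δ) = Φ(0.600) = 0.7258.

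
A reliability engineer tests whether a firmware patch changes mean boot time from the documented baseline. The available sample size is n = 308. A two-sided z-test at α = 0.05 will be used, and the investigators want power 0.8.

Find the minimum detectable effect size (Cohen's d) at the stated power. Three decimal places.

Required noncentrality: δ = z_{0.025} + z_{0.20} = 1.960 + 0.842 = 2.802.
(The second rejection-region term Φ(−δ − z_{α/2}) is negligible and dropped.)
δ = d·√n ⇒ d = δ/√n = 2.802/√308 = 0.1596.

d ≈ 0.160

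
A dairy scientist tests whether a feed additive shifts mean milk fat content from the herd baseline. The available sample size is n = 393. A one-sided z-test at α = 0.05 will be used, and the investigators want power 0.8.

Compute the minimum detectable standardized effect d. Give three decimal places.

Required noncentrality: δ = z_{0.05} + z_{0.20} = 1.645 + 0.842 = 2.486.
δ = d·√n ⇒ d = δ/√n = 2.486/√393 = 0.1254.

d ≈ 0.125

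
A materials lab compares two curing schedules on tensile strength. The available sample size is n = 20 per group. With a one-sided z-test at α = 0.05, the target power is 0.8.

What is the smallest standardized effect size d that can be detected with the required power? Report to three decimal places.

Required noncentrality: δ = z_{0.05} + z_{0.20} = 1.645 + 0.842 = 2.486.
δ = d·√(n/2) ⇒ d = δ/√(n/2) = 2.486/√(20/2) = 0.7863.

d ≈ 0.786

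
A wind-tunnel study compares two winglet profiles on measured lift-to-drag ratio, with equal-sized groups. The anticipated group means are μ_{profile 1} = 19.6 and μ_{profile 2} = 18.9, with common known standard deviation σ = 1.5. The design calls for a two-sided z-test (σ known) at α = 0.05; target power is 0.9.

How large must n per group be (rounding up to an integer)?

Standardized effect: d = |μ_{profile 1} − μ_{profile 2}| / σ = |19.6 − 18.9| / 1.5 = 0.4667
Set Φ(δ − 1.960) = 0.9; then δ − 1.960 = Φ⁻¹(0.9) = 1.282, giving δ = 3.242.
(Ignoring the negligible lower-tail rejection probability gives the usual closed-form inversion.)
δ = d·√(n/2) ⇒ n = 2(δ/d)² = 2 × (3.242 / 0.4667)² = 96.50.
Rounding up, n = 97 per group.

n = 97 per group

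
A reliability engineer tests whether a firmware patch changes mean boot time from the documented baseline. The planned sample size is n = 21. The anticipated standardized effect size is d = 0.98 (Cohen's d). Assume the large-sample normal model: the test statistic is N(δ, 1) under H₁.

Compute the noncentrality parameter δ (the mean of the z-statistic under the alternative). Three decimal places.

δ ≈ 4.491

δ = d·√n = 0.98 × √21 = 4.4909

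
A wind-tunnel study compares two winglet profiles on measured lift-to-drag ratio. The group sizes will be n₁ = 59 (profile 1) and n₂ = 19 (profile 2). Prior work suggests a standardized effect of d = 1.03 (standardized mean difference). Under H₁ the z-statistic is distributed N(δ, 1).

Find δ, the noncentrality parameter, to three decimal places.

δ ≈ 3.905

δ = d / √(1/n₁ + 1/n₂) = 1.03 / √(1/59 + 1/19) = 3.9047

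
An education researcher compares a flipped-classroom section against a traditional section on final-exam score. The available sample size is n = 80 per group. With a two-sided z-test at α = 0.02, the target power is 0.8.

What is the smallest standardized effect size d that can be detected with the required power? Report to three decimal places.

Need Φ(δ − 2.326) = 0.8, so δ = 2.326 + 0.842 = 3.168.
(Lower-tail contribution to power is negligible for δ > 0.)
δ = d·√(n/2) ⇒ d = δ/√(n/2) = 3.168/√(80/2) = 0.5009.

d ≈ 0.501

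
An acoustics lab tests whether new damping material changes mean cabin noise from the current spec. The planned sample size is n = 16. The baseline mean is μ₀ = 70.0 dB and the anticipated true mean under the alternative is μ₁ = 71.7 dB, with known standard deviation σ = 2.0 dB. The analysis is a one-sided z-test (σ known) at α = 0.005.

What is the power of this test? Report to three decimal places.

Power ≈ 0.795

Standardized effect: d = |μ₁ − μ₀| / σ = |71.7 − 70.0| / 2.0 = 0.8500
Noncentrality parameter: δ = d·√n = 0.8500 × √16 = 3.4000
One-sided α = 0.005 → critical value z_{0.005} = 2.576.
Power = P(Z > 2.576 − δ) = Φ(0.824) = 0.7951.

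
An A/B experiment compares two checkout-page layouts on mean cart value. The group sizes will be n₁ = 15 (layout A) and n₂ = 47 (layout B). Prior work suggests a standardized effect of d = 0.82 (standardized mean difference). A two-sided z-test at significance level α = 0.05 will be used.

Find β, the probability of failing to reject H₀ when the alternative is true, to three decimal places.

Noncentrality parameter: δ = d / √(1/n₁ + 1/n₂) = 0.82 / √(1/15 + 1/47) = 2.7651
Critical value for a two-sided test at α = 0.05: z_{α/2} = 1.960.
Power = Φ(δ − 1.960) + Φ(−δ − 1.960) = Φ(0.805) + Φ(-4.725) = 0.7896 + 0.0000 = 0.7896.
Type II error: β = 1 − power = 1 − 0.7896 = 0.2104.

β ≈ 0.210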